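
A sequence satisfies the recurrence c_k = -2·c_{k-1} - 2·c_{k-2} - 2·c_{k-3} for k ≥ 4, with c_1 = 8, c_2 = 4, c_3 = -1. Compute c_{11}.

264

Compute successive terms:
c_4 = -22, c_5 = 38, c_6 = -30, c_7 = 28, c_8 = -72, c_9 = 148, c_{10} = -208, c_{11} = 264.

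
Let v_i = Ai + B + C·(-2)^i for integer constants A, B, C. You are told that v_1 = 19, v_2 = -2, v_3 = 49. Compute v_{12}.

-16340

Plug in i = 1, 2, 3: A + B - 2C = 19; 2A + B + 4C = -2; 3A + B - 8C = 49.
Subtracting the first from the second: A + 6C = -21.
Subtracting the second from the third: A - 12C = 51.
Solving: C = -4, A = 3, then B = 8.
So v_i = 3·i + 8 + (-4)·(-2)^i; at i=12 this is -16340.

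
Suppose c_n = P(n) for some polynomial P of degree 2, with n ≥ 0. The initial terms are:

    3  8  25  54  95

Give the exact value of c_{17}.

1720

1st diffs: 5, 17, 29, 41.
2nd diffs: 12, 12, 12 (constant).
Newton forward-difference form: c_n = 3 + 5·C(n,1) + 12·C(n,2).
At n = 17: n = 17, so c_{17} = 3 + 85 + 1632 = 1720.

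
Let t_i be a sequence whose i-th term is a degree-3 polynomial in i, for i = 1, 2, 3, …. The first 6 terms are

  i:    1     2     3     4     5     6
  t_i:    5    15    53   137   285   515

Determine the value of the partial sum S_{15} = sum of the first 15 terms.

38435

1st diffs: 10, 38, 84, 148, 230.
2nd diffs: 28, 46, 64, 82.
3rd diffs: 18, 18, 18 (constant).
Newton forward-difference form: t_i = 5 + 10·C(i-1,1) + 28·C(i-1,2) + 18·C(i-1,3).
Continuing: …, 845, 1293, 1877, 2615, …, t_{15} = 9245.
Summing i = 1..15 (15 terms) gives 38435.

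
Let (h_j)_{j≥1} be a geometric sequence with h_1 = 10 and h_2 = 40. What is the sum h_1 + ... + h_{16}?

Common ratio r = 4.
h_j = 10·4^(j-1).
S = 10·(4^16 - 1)/(4 - 1) = 10·(4294967296 - 1)/(3) = 14316557650.

14316557650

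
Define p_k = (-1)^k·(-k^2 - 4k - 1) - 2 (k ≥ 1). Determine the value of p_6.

-63

(-1)^6 = 1; -k^2 - 4k - 1 at k=6 is -61; so p_6 = -63.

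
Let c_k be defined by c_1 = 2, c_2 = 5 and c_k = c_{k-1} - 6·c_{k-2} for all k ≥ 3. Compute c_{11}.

18725

Iterate the recurrence:
c_3 = -7  c_4 = -37  c_5 = 5  c_6 = 227  c_7 = 197  c_8 = -1165  c_9 = -2347  c_{10} = 4643  c_{11} = 18725.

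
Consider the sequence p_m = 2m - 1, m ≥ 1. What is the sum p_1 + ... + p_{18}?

324

Over m = 1..18: Σm = 171.
Total = (2)·171 + (-1)·18 = 324.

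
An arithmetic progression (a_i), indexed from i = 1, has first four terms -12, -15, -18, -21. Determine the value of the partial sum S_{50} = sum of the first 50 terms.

Common difference d = -3.
a_i = -12 + (i - 1)·(-3).
a_{50} = -159; S = 50·(-12 + (-159))/2 = -4275.

-4275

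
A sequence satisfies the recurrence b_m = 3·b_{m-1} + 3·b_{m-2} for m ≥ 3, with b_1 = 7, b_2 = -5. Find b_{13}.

Compute successive terms:
b_3 = 6, b_4 = 3, b_5 = 27, …, b_{10} = 19035, b_{11} = 72171, b_{12} = 273618, b_{13} = 1037367.

1037367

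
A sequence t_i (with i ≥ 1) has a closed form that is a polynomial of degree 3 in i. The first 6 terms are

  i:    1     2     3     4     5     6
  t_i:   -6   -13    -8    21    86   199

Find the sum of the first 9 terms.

2214

1st diffs: -7, 5, 29, 65, 113.
2nd diffs: 12, 24, 36, 48.
3rd diffs: 12, 12, 12 (constant).
Newton forward-difference form: t_i = -6 + (-7)·C(i-1,1) + 12·C(i-1,2) + 12·C(i-1,3).
Continuing: 372, 617, 946.
Summing i = 1..9 (9 terms) gives 2214.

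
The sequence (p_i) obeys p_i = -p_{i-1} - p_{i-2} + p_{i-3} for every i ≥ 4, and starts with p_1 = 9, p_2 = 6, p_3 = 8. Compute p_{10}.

-46

Compute successive terms:
p_4 = -5, p_5 = 3, p_6 = 10, p_7 = -18, p_8 = 11, p_9 = 17, p_{10} = -46.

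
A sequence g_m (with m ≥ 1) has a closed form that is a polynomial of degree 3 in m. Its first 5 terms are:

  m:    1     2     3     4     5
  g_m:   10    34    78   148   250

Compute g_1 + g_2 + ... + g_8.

1st diffs: 24, 44, 70, 102.
2nd diffs: 20, 26, 32.
3rd diffs: 6, 6 (constant).
Newton forward-difference form: g_m = 10 + 24·C(m-1,1) + 20·C(m-1,2) + 6·C(m-1,3).
Continuing: 390, 574, 808.
Summing m = 1..8 (8 terms) gives 2292.

2292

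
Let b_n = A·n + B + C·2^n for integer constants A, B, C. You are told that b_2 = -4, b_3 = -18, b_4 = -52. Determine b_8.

At n = 2, 3, 4: 2A + B + 4C = -4; 3A + B + 8C = -18; 4A + B + 16C = -52.
Subtracting the first from the second: A + 4C = -14.
Subtracting the second from the third: A + 8C = -34.
Solving: C = -5, A = 6, then B = 4.
Hence b_8 = 6·8 + 4 + (-5)·256 = -1228.

-1228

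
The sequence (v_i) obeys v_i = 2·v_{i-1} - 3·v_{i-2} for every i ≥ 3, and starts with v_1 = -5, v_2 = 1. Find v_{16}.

19399

Applying the relation repeatedly:
v_3 = 17;  v_4 = 31;  v_5 = 11;  …;  v_{13} = -4405;  v_{14} = -7031;  v_{15} = -847;  v_{16} = 19399.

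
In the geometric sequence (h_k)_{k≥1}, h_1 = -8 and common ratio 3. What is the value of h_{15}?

h_k = (-8)·3^(k-1).
h_{15} = (-8)·3^14 = -38263752.

-38263752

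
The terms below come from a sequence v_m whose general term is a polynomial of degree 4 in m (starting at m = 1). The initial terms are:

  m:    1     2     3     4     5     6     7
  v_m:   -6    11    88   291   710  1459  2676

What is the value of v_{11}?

1st diffs: 17, 77, 203, 419, 749, 1217.
2nd diffs: 60, 126, 216, 330, 468.
3rd diffs: 66, 90, 114, 138.
4th diffs: 24, 24, 24 (constant).
Newton forward-difference form: v_m = -6 + 17·C(m-1,1) + 60·C(m-1,2) + 66·C(m-1,3) + 24·C(m-1,4).
At m = 11: m-1 = 10, so v_{11} = -6 + 170 + 2700 + 7920 + 5040 = 15824.

15824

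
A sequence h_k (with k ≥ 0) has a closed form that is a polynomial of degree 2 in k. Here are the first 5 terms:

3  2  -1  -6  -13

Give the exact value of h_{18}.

-321

1st diffs: -1, -3, -5, -7.
2nd diffs: -2, -2, -2 (constant).
Newton forward-difference form: h_k = 3 + (-1)·C(k,1) + (-2)·C(k,2).
At k = 18: k = 18, so h_{18} = 3 - 18 - 306 = -321.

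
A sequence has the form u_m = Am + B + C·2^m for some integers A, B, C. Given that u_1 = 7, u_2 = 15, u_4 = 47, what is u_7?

At m = 1, 2, 4: A + B + 2C = 7; 2A + B + 4C = 15; 4A + B + 16C = 47.
Subtracting the first from the second: A + 2C = 8.
Subtracting the second from the third: 2A + 12C = 32.
Solving: C = 2, A = 4, then B = -1.
Therefore u_7 = 28 + (-1) + 2·128 = 283.

283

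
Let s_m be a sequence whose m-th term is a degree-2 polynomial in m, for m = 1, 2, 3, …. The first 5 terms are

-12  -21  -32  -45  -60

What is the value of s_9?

1st diffs: -9, -11, -13, -15.
2nd diffs: -2, -2, -2 (constant).
Newton forward-difference form: s_m = -12 + (-9)·C(m-1,1) + (-2)·C(m-1,2).
At m = 9: m-1 = 8, so s_9 = -12 - 72 - 56 = -140.

-140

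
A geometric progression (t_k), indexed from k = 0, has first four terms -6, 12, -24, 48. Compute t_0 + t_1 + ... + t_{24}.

-67108866

Common ratio r = -2.
t_k = (-6)·(-2)^(k-0).
S = (-6)·((-2)^25 - 1)/(-2 - 1) = (-6)·(-33554432 - 1)/(-3) = -67108866.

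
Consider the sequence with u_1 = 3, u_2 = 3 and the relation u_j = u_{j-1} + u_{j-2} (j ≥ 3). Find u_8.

63

u_3 = 6; u_4 = 9; u_5 = 15; u_6 = 24; u_7 = 39; u_8 = 63.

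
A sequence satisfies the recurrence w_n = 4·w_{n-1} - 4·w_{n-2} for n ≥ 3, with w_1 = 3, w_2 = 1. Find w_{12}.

Step forward from the initial values:
w_3 = -8, w_4 = -36, w_5 = -112, w_6 = -304, w_7 = -768, w_8 = -1856, w_9 = -4352, w_{10} = -9984, w_{11} = -22528, w_{12} = -50176.
(Characteristic roots are 2 and 2.)

-50176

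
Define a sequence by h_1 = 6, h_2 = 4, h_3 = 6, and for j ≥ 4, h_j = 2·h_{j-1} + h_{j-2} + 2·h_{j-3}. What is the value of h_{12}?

Iterate the recurrence:
h_4 = 28  h_5 = 70  h_6 = 180  h_7 = 486  h_8 = 1292  h_9 = 3430  h_{10} = 9124  h_{11} = 24262  h_{12} = 64508.

64508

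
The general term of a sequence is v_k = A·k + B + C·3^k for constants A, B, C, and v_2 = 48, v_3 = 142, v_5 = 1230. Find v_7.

At k = 2, 3, 5: 2A + B + 9C = 48; 3A + B + 27C = 142; 5A + B + 243C = 1230.
Subtracting the first from the second: A + 18C = 94.
Subtracting the second from the third: 2A + 216C = 1088.
Solving: C = 5, A = 4, then B = -5.
Therefore v_7 = 28 + (-5) + 5·2187 = 10958.

10958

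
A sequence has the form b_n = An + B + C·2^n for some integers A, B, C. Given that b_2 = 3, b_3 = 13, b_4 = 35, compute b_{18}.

At n = 2, 3, 4: 2A + B + 4C = 3; 3A + B + 8C = 13; 4A + B + 16C = 35.
Subtracting the first from the second: A + 4C = 10.
Subtracting the second from the third: A + 8C = 22.
Solving: C = 3, A = -2, then B = -5.
Hence b_{18} = -2·18 + (-5) + 3·262144 = 786391.

786391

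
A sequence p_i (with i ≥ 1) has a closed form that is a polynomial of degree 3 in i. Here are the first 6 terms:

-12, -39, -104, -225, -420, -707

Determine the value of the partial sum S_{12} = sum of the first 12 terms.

-19196

1st diffs: -27, -65, -121, -195, -287.
2nd diffs: -38, -56, -74, -92.
3rd diffs: -18, -18, -18 (constant).
So p_i = -3i^3 - i^2 - 3i - 5.
Continuing: …, -1104, -1629, -2300, -3135, …, p_{12} = -5369.
Summing i = 1..12 (12 terms) gives -19196.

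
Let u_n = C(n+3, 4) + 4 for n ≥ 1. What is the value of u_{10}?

C(13, 4) = 715, so u_{10} = 719.

719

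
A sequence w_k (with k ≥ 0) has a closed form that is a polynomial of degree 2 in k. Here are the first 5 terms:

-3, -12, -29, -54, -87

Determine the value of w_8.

1st diffs: -9, -17, -25, -33.
2nd diffs: -8, -8, -8 (constant).
So w_k = -4k^2 - 5k - 3.
Evaluating at k = 8 gives w_8 = -299.

-299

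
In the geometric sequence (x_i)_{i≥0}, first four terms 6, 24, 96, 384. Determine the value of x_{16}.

Common ratio r = 4.
x_i = 6·4^(i-0).
x_{16} = 6·4^16 = 25769803776.

25769803776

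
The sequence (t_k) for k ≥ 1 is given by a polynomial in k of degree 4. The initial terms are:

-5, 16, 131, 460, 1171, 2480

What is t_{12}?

41036

1st diffs: 21, 115, 329, 711, 1309.
2nd diffs: 94, 214, 382, 598.
3rd diffs: 120, 168, 216.
4th diffs: 48, 48 (constant).
So t_k = 2k^4 - 3k^2 - 4.
Evaluating at k = 12 gives t_{12} = 41036.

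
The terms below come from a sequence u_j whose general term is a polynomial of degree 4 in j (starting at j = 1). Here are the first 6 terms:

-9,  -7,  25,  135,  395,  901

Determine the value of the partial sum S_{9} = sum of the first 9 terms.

11583

1st diffs: 2, 32, 110, 260, 506.
2nd diffs: 30, 78, 150, 246.
3rd diffs: 48, 72, 96.
4th diffs: 24, 24 (constant).
Newton forward-difference form: u_j = -9 + 2·C(j-1,1) + 30·C(j-1,2) + 48·C(j-1,3) + 24·C(j-1,4).
Continuing: 1773, 3155, 5215.
Summing j = 1..9 (9 terms) gives 11583.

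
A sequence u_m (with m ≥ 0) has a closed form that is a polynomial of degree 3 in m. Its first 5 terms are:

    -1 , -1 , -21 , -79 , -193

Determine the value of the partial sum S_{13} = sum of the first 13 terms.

-18603

1st diffs: 0, -20, -58, -114.
2nd diffs: -20, -38, -56.
3rd diffs: -18, -18 (constant).
So u_m = -3m^3 - m^2 + 4m - 1.
Continuing: …, -381, -661, -1051, -1569, …, u_{12} = -5281.
Summing m = 0..12 (13 terms) gives -18603.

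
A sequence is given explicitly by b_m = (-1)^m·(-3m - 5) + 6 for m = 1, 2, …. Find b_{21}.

(-1)^21 = -1; -3m - 5 at m=21 is -68; so b_{21} = 74.

74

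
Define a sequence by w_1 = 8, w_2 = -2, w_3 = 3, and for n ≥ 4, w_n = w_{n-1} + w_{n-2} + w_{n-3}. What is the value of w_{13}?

1554

Compute successive terms:
w_4 = 9  w_5 = 10  w_6 = 22  w_7 = 41  w_8 = 73  w_9 = 136  w_{10} = 250  w_{11} = 459  w_{12} = 845  w_{13} = 1554.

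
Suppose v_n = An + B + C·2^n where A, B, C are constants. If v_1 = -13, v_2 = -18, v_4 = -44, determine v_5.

The three given values yield: A + B + 2C = -13; 2A + B + 4C = -18; 4A + B + 16C = -44.
Subtracting the first from the second: A + 2C = -5.
Subtracting the second from the third: 2A + 12C = -26.
Solving: C = -2, A = -1, then B = -8.
So v_n = -1·n + (-8) + (-2)·2^n; at n=5 this is -77.

-77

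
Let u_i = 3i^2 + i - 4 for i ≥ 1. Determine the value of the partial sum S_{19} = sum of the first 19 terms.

Over i = 1..19: Σi = 190, Σi² = 2470.
Total = (3)·2470 + (1)·190 + (-4)·19 = 7524.

7524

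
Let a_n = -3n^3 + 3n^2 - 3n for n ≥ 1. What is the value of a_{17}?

-13923

a_{17} = -3·17^3 + 3·17^2 - 3·17 = -13923.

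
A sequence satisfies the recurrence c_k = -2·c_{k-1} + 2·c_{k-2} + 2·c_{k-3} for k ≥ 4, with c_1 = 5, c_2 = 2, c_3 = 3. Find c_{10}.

Applying the relation repeatedly:
c_4 = 8;  c_5 = -6;  c_6 = 34;  c_7 = -64;  c_8 = 184;  c_9 = -428;  c_{10} = 1096.

1096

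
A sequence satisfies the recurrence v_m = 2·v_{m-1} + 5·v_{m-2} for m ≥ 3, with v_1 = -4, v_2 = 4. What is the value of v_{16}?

-42755044

Compute successive terms:
v_3 = -12;  v_4 = -4;  v_5 = -68;  …;  v_{13} = -1041988;  v_{14} = -3592796;  v_{15} = -12395532;  v_{16} = -42755044.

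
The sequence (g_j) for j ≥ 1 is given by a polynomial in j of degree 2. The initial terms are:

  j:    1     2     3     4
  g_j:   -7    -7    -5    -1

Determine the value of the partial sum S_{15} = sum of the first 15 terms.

1st diffs: 0, 2, 4.
2nd diffs: 2, 2 (constant).
Newton forward-difference form: g_j = -7 + 2·C(j-1,2).
Continuing: …, 5, 13, 23, 35, …, g_{15} = 175.
Summing j = 1..15 (15 terms) gives 805.

805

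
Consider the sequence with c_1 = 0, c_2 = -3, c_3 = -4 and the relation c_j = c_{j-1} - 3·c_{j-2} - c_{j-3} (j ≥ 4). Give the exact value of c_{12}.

Compute successive terms:
c_4 = 5;  c_5 = 20;  c_6 = 9;  c_7 = -56;  c_8 = -103;  c_9 = 56;  c_{10} = 421;  c_{11} = 356;  c_{12} = -963.

-963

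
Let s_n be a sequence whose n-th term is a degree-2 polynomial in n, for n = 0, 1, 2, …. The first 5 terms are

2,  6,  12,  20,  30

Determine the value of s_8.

90

1st diffs: 4, 6, 8, 10.
2nd diffs: 2, 2, 2 (constant).
Newton forward-difference form: s_n = 2 + 4·C(n,1) + 2·C(n,2).
At n = 8: n = 8, so s_8 = 2 + 32 + 56 = 90.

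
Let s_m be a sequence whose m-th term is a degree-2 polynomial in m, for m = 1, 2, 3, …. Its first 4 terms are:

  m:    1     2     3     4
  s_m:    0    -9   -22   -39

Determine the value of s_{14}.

-429

1st diffs: -9, -13, -17.
2nd diffs: -4, -4 (constant).
Newton forward-difference form: s_m = (-9)·C(m-1,1) + (-4)·C(m-1,2).
At m = 14: m-1 = 13, so s_{14} = -117 - 312 = -429.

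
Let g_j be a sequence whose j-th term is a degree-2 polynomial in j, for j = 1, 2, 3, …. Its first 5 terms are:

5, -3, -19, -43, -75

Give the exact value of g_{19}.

1st diffs: -8, -16, -24, -32.
2nd diffs: -8, -8, -8 (constant).
Newton forward-difference form: g_j = 5 + (-8)·C(j-1,1) + (-8)·C(j-1,2).
At j = 19: j-1 = 18, so g_{19} = 5 - 144 - 1224 = -1363.

-1363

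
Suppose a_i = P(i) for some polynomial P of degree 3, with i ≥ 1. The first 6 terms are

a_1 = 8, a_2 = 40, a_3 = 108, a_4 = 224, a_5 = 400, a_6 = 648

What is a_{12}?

1st diffs: 32, 68, 116, 176, 248.
2nd diffs: 36, 48, 60, 72.
3rd diffs: 12, 12, 12 (constant).
Newton forward-difference form: a_i = 8 + 32·C(i-1,1) + 36·C(i-1,2) + 12·C(i-1,3).
At i = 12: i-1 = 11, so a_{12} = 8 + 352 + 1980 + 1980 = 4320.

4320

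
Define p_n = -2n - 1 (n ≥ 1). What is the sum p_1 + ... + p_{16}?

Over n = 1..16: Σn = 136.
Total = (-2)·136 + (-1)·16 = -288.

-288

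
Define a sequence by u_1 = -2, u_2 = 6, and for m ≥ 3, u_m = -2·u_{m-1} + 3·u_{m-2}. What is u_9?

Compute successive terms:
u_3 = -18; u_4 = 54; u_5 = -162; u_6 = 486; u_7 = -1458; u_8 = 4374; u_9 = -13122.
(Characteristic roots are 1 and -3.)

-13122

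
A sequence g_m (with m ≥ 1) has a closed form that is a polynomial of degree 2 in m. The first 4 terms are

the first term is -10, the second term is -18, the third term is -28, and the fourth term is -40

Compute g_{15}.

1st diffs: -8, -10, -12.
2nd diffs: -2, -2 (constant).
Newton forward-difference form: g_m = -10 + (-8)·C(m-1,1) + (-2)·C(m-1,2).
At m = 15: m-1 = 14, so g_{15} = -10 - 112 - 182 = -304.

-304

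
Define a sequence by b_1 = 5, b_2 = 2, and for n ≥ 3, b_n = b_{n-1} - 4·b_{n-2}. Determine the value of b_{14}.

-3754

Iterate the recurrence:
b_3 = -18; b_4 = -26; b_5 = 46; …; b_{11} = 4030; b_{12} = -4122; b_{13} = -20242; b_{14} = -3754.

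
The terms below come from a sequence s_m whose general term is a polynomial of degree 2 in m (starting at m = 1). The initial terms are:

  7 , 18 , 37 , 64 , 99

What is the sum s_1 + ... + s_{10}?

1525

1st diffs: 11, 19, 27, 35.
2nd diffs: 8, 8, 8 (constant).
Newton forward-difference form: s_m = 7 + 11·C(m-1,1) + 8·C(m-1,2).
Continuing: …, 142, 193, 252, 319, …, s_{10} = 394.
Summing m = 1..10 (10 terms) gives 1525.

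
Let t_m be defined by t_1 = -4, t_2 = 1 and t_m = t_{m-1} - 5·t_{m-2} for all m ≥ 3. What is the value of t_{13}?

47596

Iterate the recurrence:
t_3 = 21; t_4 = 16; t_5 = -89; …; t_{10} = -5864; t_{11} = -4569; t_{12} = 24751; t_{13} = 47596.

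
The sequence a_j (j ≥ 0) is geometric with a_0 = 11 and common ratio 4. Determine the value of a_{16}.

a_j = 11·4^(j-0).
a_{16} = 11·4^16 = 47244640256.

47244640256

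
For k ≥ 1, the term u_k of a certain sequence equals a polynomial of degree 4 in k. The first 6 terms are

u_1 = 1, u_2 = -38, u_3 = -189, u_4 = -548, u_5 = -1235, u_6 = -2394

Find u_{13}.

1st diffs: -39, -151, -359, -687, -1159.
2nd diffs: -112, -208, -328, -472.
3rd diffs: -96, -120, -144.
4th diffs: -24, -24 (constant).
Newton forward-difference form: u_k = 1 + (-39)·C(k-1,1) + (-112)·C(k-1,2) + (-96)·C(k-1,3) + (-24)·C(k-1,4).
At k = 13: k-1 = 12, so u_{13} = 1 - 468 - 7392 - 21120 - 11880 = -40859.

-40859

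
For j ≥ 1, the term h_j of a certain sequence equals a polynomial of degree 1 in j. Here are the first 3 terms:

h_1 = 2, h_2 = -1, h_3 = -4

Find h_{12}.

1st diffs: -3, -3 (constant).
So h_j = -3j + 5.
Evaluating at j = 12 gives h_{12} = -31.

-31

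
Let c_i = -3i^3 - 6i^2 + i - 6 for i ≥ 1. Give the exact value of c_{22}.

c_{22} = -3·22^3 - 6·22^2 + 1·22 - 6 = -34832.

-34832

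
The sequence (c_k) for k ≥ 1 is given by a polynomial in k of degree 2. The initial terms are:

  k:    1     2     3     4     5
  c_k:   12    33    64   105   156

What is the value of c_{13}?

924

1st diffs: 21, 31, 41, 51.
2nd diffs: 10, 10, 10 (constant).
Newton forward-difference form: c_k = 12 + 21·C(k-1,1) + 10·C(k-1,2).
At k = 13: k-1 = 12, so c_{13} = 12 + 252 + 660 = 924.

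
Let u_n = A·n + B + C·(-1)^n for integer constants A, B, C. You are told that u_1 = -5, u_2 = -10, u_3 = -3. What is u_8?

-4

The three given values yield: A + B - C = -5; 2A + B + C = -10; 3A + B - C = -3.
Subtracting the first from the second: A + 2C = -5.
Subtracting the second from the third: A - 2C = 7.
Solving: C = -3, A = 1, then B = -9.
So u_n = 1·n + (-9) + (-3)·(-1)^n; at n=8 this is -4.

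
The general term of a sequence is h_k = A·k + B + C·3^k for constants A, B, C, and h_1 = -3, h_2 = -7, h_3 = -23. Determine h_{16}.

-43046691

At k = 1, 2, 3: A + B + 3C = -3; 2A + B + 9C = -7; 3A + B + 27C = -23.
Subtracting the first from the second: A + 6C = -4.
Subtracting the second from the third: A + 18C = -16.
Solving: C = -1, A = 2, then B = -2.
So h_k = 2·k + (-2) + (-1)·3^k; at k=16 this is -43046691.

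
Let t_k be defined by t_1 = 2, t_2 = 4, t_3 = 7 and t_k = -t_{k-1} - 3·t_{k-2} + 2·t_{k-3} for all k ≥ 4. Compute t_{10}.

Step forward from the initial values:
t_4 = -15  t_5 = 2  t_6 = 57  t_7 = -93  t_8 = -74  t_9 = 467  t_{10} = -431.

-431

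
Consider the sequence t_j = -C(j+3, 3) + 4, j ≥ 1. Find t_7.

C(10, 3) = 120, so t_7 = -116.

-116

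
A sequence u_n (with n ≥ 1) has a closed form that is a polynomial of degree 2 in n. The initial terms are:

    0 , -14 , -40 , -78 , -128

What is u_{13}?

-960

1st diffs: -14, -26, -38, -50.
2nd diffs: -12, -12, -12 (constant).
Newton forward-difference form: u_n = (-14)·C(n-1,1) + (-12)·C(n-1,2).
At n = 13: n-1 = 12, so u_{13} = -168 - 792 = -960.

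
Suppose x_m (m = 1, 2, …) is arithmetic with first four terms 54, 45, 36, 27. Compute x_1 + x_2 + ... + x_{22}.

-891

Common difference d = -9.
x_m = 54 + (m - 1)·(-9).
x_{22} = -135; S = 22·(54 + (-135))/2 = -891.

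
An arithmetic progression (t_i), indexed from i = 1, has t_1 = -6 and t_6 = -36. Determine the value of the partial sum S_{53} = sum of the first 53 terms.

-8586

Common difference d = (-36 - (-6)) / (6 - 1) = -6.
t_i = -6 + (i - 1)·(-6).
t_{53} = -318; S = 53·(-6 + (-318))/2 = -8586.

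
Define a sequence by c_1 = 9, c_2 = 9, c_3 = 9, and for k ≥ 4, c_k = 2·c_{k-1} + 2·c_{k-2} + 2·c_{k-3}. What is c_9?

10404

Iterate the recurrence:
c_4 = 54, c_5 = 144, c_6 = 414, c_7 = 1224, c_8 = 3564, c_9 = 10404.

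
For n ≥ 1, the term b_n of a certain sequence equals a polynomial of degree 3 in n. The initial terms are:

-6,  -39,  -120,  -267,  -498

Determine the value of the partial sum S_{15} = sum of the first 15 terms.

-49965

1st diffs: -33, -81, -147, -231.
2nd diffs: -48, -66, -84.
3rd diffs: -18, -18 (constant).
Newton forward-difference form: b_n = -6 + (-33)·C(n-1,1) + (-48)·C(n-1,2) + (-18)·C(n-1,3).
Continuing: …, -831, -1284, -1875, -2622, …, b_{15} = -11388.
Summing n = 1..15 (15 terms) gives -49965.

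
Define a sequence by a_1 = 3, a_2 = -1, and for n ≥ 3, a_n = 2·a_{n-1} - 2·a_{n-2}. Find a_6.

Applying the relation repeatedly:
a_3 = -8; a_4 = -14; a_5 = -12; a_6 = 4.

4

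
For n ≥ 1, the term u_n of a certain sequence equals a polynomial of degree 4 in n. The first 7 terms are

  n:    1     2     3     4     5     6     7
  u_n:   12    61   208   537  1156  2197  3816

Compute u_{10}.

14061

1st diffs: 49, 147, 329, 619, 1041, 1619.
2nd diffs: 98, 182, 290, 422, 578.
3rd diffs: 84, 108, 132, 156.
4th diffs: 24, 24, 24 (constant).
So u_n = n^4 + 4n^3 + 6n + 1.
Evaluating at n = 10 gives u_{10} = 14061.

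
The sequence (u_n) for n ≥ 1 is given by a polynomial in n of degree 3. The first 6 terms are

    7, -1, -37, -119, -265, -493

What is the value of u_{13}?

-5897

1st diffs: -8, -36, -82, -146, -228.
2nd diffs: -28, -46, -64, -82.
3rd diffs: -18, -18, -18 (constant).
So u_n = -3n^3 + 4n^2 + n + 5.
Evaluating at n = 13 gives u_{13} = -5897.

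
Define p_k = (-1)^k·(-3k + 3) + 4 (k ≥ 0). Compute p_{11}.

34

(-1)^11 = -1; -3k + 3 at k=11 is -30; so p_{11} = 34.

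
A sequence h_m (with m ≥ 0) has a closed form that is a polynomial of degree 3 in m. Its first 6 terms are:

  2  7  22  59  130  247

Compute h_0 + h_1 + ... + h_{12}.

1st diffs: 5, 15, 37, 71, 117.
2nd diffs: 10, 22, 34, 46.
3rd diffs: 12, 12, 12 (constant).
Newton forward-difference form: h_m = 2 + 5·C(m,1) + 10·C(m,2) + 12·C(m,3).
Continuing: …, 422, 667, 994, 1415, …, h_{12} = 3362.
Summing m = 0..12 (13 terms) gives 11856.

11856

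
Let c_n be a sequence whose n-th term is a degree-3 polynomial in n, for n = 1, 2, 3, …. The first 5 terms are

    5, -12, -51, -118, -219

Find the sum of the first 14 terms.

1st diffs: -17, -39, -67, -101.
2nd diffs: -22, -28, -34.
3rd diffs: -6, -6 (constant).
Newton forward-difference form: c_n = 5 + (-17)·C(n-1,1) + (-22)·C(n-1,2) + (-6)·C(n-1,3).
Continuing: …, -360, -547, -786, -1083, …, c_{14} = -3648.
Summing n = 1..14 (14 terms) gives -15491.

-15491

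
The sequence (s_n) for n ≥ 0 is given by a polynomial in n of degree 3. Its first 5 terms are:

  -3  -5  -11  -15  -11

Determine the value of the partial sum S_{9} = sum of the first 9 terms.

321

1st diffs: -2, -6, -4, 4.
2nd diffs: -4, 2, 8.
3rd diffs: 6, 6 (constant).
Newton forward-difference form: s_n = -3 + (-2)·C(n,1) + (-4)·C(n,2) + 6·C(n,3).
Continuing: 7, 45, 109, 205.
Summing n = 0..8 (9 terms) gives 321.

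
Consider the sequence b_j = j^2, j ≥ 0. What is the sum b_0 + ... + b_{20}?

Over j = 0..20: Σj = 210, Σj² = 2870.
Total = (1)·2870 = 2870.

2870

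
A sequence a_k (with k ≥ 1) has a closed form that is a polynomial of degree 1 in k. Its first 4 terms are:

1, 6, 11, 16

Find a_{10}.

1st diffs: 5, 5, 5 (constant).
So a_k = 5k - 4.
Evaluating at k = 10 gives a_{10} = 46.

46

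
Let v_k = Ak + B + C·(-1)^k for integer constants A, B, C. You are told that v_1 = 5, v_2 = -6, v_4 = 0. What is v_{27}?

83

The three given values yield: A + B - C = 5; 2A + B + C = -6; 4A + B + C = 0.
Subtracting the first from the second: A + 2C = -11.
Subtracting the second from the third: 2A = 6.
Solving: C = -7, A = 3, then B = -5.
So v_k = 3·k + (-5) + (-7)·(-1)^k; at k=27 this is 83.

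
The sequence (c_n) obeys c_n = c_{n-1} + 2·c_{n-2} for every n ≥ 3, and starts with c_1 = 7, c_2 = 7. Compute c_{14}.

Iterate the recurrence:
c_3 = 21  c_4 = 35  c_5 = 77  …  c_{11} = 4781  c_{12} = 9555  c_{13} = 19117  c_{14} = 38227.
(Characteristic roots are 2 and -1.)

38227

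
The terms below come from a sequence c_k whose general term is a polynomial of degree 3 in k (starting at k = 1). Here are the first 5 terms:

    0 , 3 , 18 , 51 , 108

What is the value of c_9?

696

1st diffs: 3, 15, 33, 57.
2nd diffs: 12, 18, 24.
3rd diffs: 6, 6 (constant).
Newton forward-difference form: c_k = 3·C(k-1,1) + 12·C(k-1,2) + 6·C(k-1,3).
At k = 9: k-1 = 8, so c_9 = 24 + 336 + 336 = 696.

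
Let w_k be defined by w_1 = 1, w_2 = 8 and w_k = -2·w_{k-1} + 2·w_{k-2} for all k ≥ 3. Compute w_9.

-6512

w_3 = -14; w_4 = 44; w_5 = -116; w_6 = 320; w_7 = -872; w_8 = 2384; w_9 = -6512.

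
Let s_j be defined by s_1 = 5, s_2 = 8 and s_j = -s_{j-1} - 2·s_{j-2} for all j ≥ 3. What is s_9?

Compute successive terms:
s_3 = -18, s_4 = 2, s_5 = 34, s_6 = -38, s_7 = -30, s_8 = 106, s_9 = -46.

-46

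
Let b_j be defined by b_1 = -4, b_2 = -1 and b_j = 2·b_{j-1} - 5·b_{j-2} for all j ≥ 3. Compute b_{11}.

-5622

b_3 = 18;  b_4 = 41;  b_5 = -8;  b_6 = -221;  b_7 = -402;  b_8 = 301;  b_9 = 2612;  b_{10} = 3719;  b_{11} = -5622.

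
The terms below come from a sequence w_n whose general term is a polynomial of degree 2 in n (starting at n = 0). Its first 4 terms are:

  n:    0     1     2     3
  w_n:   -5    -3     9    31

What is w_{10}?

465

1st diffs: 2, 12, 22.
2nd diffs: 10, 10 (constant).
Newton forward-difference form: w_n = -5 + 2·C(n,1) + 10·C(n,2).
At n = 10: n = 10, so w_{10} = -5 + 20 + 450 = 465.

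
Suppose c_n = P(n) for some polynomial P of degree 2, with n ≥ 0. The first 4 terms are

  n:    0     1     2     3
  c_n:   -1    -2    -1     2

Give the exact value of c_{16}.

1st diffs: -1, 1, 3.
2nd diffs: 2, 2 (constant).
Newton forward-difference form: c_n = -1 + (-1)·C(n,1) + 2·C(n,2).
At n = 16: n = 16, so c_{16} = -1 - 16 + 240 = 223.

223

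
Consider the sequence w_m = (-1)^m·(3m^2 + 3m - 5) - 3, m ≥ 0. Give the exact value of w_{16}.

808

(-1)^16 = 1; 3m^2 + 3m - 5 at m=16 is 811; so w_{16} = 808.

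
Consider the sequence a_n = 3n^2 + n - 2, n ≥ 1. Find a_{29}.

a_{29} = 3·29^2 + 1·29 - 2 = 2550.

2550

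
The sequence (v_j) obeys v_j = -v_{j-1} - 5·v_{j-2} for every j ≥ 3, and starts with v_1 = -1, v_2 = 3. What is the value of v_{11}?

Iterate the recurrence:
v_3 = 2, v_4 = -17, v_5 = 7, v_6 = 78, v_7 = -113, v_8 = -277, v_9 = 842, v_{10} = 543, v_{11} = -4753.

-4753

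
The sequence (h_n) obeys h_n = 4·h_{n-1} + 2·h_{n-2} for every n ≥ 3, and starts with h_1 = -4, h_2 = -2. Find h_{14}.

Applying the relation repeatedly:
h_3 = -16  h_4 = -68  h_5 = -304  …  h_{11} = -2358016  h_{12} = -10491968  h_{13} = -46683904  h_{14} = -207719552.

-207719552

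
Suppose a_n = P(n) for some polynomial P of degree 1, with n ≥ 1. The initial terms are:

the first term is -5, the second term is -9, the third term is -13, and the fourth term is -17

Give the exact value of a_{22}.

1st diffs: -4, -4, -4 (constant).
So a_n = -4n - 1.
Evaluating at n = 22 gives a_{22} = -89.

-89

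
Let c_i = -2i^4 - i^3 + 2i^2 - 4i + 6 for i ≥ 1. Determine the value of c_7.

-5069

c_7 = -2·7^4 - 1·7^3 + 2·7^2 - 4·7 + 6 = -5069.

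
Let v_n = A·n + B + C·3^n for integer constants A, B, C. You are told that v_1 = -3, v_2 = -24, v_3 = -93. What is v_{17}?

The three given values yield: A + B + 3C = -3; 2A + B + 9C = -24; 3A + B + 27C = -93.
Subtracting the first from the second: A + 6C = -21.
Subtracting the second from the third: A + 18C = -69.
Solving: C = -4, A = 3, then B = 6.
Hence v_{17} = 3·17 + 6 + (-4)·129140163 = -516560595.

-516560595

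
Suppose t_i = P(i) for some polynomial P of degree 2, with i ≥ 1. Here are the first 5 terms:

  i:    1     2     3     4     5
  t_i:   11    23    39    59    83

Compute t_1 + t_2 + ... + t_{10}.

1130

1st diffs: 12, 16, 20, 24.
2nd diffs: 4, 4, 4 (constant).
Newton forward-difference form: t_i = 11 + 12·C(i-1,1) + 4·C(i-1,2).
Continuing: …, 111, 143, 179, 219, …, t_{10} = 263.
Summing i = 1..10 (10 terms) gives 1130.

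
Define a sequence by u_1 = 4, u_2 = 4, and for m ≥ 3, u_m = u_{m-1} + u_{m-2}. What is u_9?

136

Applying the relation repeatedly:
u_3 = 8  u_4 = 12  u_5 = 20  u_6 = 32  u_7 = 52  u_8 = 84  u_9 = 136.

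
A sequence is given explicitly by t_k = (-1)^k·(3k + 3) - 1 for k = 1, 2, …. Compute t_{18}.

(-1)^18 = 1; 3k + 3 at k=18 is 57; so t_{18} = 56.

56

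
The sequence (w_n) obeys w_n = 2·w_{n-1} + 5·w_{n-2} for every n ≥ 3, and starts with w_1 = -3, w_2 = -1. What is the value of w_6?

w_3 = -17, w_4 = -39, w_5 = -163, w_6 = -521.

-521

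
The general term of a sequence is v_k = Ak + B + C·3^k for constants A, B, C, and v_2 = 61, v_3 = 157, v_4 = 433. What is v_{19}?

5811307453

The three given values yield: 2A + B + 9C = 61; 3A + B + 27C = 157; 4A + B + 81C = 433.
Subtracting the first from the second: A + 18C = 96.
Subtracting the second from the third: A + 54C = 276.
Solving: C = 5, A = 6, then B = 4.
Hence v_{19} = 6·19 + 4 + 5·1162261467 = 5811307453.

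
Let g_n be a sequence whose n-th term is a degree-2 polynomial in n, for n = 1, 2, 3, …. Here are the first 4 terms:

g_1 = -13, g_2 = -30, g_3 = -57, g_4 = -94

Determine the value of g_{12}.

1st diffs: -17, -27, -37.
2nd diffs: -10, -10 (constant).
Newton forward-difference form: g_n = -13 + (-17)·C(n-1,1) + (-10)·C(n-1,2).
At n = 12: n-1 = 11, so g_{12} = -13 - 187 - 550 = -750.

-750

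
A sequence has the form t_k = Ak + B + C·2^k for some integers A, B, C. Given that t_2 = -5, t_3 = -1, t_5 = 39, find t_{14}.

32707

Plug in k = 2, 3, 5: 2A + B + 4C = -5; 3A + B + 8C = -1; 5A + B + 32C = 39.
Subtracting the first from the second: A + 4C = 4.
Subtracting the second from the third: 2A + 24C = 40.
Solving: C = 2, A = -4, then B = -5.
Hence t_{14} = -4·14 + (-5) + 2·16384 = 32707.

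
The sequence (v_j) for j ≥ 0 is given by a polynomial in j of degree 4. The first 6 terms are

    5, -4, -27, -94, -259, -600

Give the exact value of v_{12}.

1st diffs: -9, -23, -67, -165, -341.
2nd diffs: -14, -44, -98, -176.
3rd diffs: -30, -54, -78.
4th diffs: -24, -24 (constant).
Newton forward-difference form: v_j = 5 + (-9)·C(j,1) + (-14)·C(j,2) + (-30)·C(j,3) + (-24)·C(j,4).
At j = 12: j = 12, so v_{12} = 5 - 108 - 924 - 6600 - 11880 = -19507.

-19507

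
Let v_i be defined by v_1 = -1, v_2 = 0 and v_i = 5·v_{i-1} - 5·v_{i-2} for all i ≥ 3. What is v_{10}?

Iterate the recurrence:
v_3 = 5, v_4 = 25, v_5 = 100, v_6 = 375, v_7 = 1375, v_8 = 5000, v_9 = 18125, v_{10} = 65625.

65625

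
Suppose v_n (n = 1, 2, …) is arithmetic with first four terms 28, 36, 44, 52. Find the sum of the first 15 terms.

1260

Common difference d = 8.
v_n = 28 + (n - 1)·8.
v_{15} = 140; S = 15·(28 + 140)/2 = 1260.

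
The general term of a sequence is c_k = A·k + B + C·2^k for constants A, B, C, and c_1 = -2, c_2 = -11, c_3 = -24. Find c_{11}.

Write the equations: A + B + 2C = -2; 2A + B + 4C = -11; 3A + B + 8C = -24.
Subtracting the first from the second: A + 2C = -9.
Subtracting the second from the third: A + 4C = -13.
Solving: C = -2, A = -5, then B = 7.
So c_k = -5·k + 7 + (-2)·2^k; at k=11 this is -4144.

-4144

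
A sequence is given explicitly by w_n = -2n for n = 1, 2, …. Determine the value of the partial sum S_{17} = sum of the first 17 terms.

Over n = 1..17: Σn = 153.
Total = (-2)·153 = -306.

-306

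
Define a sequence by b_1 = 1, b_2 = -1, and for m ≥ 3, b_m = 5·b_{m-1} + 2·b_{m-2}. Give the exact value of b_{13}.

Applying the relation repeatedly:
b_3 = -3; b_4 = -17; b_5 = -91; …; b_{10} = -407321; b_{11} = -2188243; b_{12} = -11755857; b_{13} = -63155771.

-63155771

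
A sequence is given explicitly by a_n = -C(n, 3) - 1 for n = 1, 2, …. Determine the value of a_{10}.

C(10, 3) = 120, so a_{10} = -121.

-121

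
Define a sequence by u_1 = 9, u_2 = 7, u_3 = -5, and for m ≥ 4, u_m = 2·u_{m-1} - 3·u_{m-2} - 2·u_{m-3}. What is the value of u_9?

Applying the relation repeatedly:
u_4 = -49; u_5 = -97; u_6 = -37; u_7 = 315; u_8 = 935; u_9 = 999.

999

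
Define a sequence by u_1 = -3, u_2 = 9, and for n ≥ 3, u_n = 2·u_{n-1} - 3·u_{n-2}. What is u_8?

27

Compute successive terms:
u_3 = 27;  u_4 = 27;  u_5 = -27;  u_6 = -135;  u_7 = -189;  u_8 = 27.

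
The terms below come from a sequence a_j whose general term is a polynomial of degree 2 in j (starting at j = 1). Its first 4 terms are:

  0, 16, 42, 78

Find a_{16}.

1st diffs: 16, 26, 36.
2nd diffs: 10, 10 (constant).
Newton forward-difference form: a_j = 16·C(j-1,1) + 10·C(j-1,2).
At j = 16: j-1 = 15, so a_{16} = 240 + 1050 = 1290.

1290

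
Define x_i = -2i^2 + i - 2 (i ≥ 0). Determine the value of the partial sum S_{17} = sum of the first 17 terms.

-2890

Over i = 0..16: Σi = 136, Σi² = 1496.
Total = (-2)·1496 + (1)·136 + (-2)·17 = -2890.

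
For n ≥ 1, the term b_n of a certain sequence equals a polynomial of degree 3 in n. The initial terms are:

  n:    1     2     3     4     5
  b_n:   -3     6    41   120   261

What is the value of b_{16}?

11052

1st diffs: 9, 35, 79, 141.
2nd diffs: 26, 44, 62.
3rd diffs: 18, 18 (constant).
Newton forward-difference form: b_n = -3 + 9·C(n-1,1) + 26·C(n-1,2) + 18·C(n-1,3).
At n = 16: n-1 = 15, so b_{16} = -3 + 135 + 2730 + 8190 = 11052.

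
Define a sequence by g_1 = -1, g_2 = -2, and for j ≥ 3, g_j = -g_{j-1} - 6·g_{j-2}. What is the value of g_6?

Compute successive terms:
g_3 = 8, g_4 = 4, g_5 = -52, g_6 = 28.

28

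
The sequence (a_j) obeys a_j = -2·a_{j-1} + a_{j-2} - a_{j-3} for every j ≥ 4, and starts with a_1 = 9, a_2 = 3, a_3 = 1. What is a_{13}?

Step forward from the initial values:
a_4 = -8, a_5 = 14, a_6 = -37, a_7 = 96, a_8 = -243, a_9 = 619, a_{10} = -1577, a_{11} = 4016, a_{12} = -10228, a_{13} = 26049.

26049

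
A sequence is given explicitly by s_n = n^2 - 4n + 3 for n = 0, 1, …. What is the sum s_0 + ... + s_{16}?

Over n = 0..16: Σn = 136, Σn² = 1496.
Total = (1)·1496 + (-4)·136 + (3)·17 = 1003.

1003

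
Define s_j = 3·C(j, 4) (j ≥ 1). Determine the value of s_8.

210

C(8, 4) = 70, so s_8 = 210.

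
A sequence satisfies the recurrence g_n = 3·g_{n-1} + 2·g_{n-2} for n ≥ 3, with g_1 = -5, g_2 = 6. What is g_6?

444

Iterate the recurrence:
g_3 = 8; g_4 = 36; g_5 = 124; g_6 = 444.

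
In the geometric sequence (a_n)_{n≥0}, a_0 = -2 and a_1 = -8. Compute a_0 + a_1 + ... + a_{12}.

-44739242

Common ratio r = 4.
a_n = (-2)·4^(n-0).
S = (-2)·(4^13 - 1)/(4 - 1) = (-2)·(67108864 - 1)/(3) = -44739242.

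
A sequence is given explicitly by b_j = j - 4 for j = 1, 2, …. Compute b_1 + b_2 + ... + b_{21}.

147

Over j = 1..21: Σj = 231.
Total = (1)·231 + (-4)·21 = 147.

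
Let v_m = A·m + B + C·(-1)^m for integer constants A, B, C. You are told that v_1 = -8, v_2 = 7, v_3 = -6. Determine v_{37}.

28

Write the equations: A + B - C = -8; 2A + B + C = 7; 3A + B - C = -6.
Subtracting the first from the second: A + 2C = 15.
Subtracting the second from the third: A - 2C = -13.
Solving: C = 7, A = 1, then B = -2.
Hence v_{37} = 1·37 + (-2) + 7·(-1) = 28.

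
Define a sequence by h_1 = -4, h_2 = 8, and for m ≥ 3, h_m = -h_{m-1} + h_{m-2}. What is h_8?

136

h_3 = -12, h_4 = 20, h_5 = -32, h_6 = 52, h_7 = -84, h_8 = 136.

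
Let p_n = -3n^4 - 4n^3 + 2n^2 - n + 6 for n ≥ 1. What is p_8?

-14210

p_8 = -3·8^4 - 4·8^3 + 2·8^2 - 1·8 + 6 = -14210.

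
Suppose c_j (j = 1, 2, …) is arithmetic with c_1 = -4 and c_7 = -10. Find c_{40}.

-43

Common difference d = (-10 - (-4)) / (7 - 1) = -1.
c_j = -4 + (j - 1)·(-1).
c_{40} = -4 + 39·(-1) = -43.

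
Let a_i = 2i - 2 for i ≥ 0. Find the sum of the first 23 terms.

Over i = 0..22: Σi = 253.
Total = (2)·253 + (-2)·23 = 460.

460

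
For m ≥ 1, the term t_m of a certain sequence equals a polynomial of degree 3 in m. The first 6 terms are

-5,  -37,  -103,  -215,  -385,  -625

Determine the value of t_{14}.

-6505

1st diffs: -32, -66, -112, -170, -240.
2nd diffs: -34, -46, -58, -70.
3rd diffs: -12, -12, -12 (constant).
Newton forward-difference form: t_m = -5 + (-32)·C(m-1,1) + (-34)·C(m-1,2) + (-12)·C(m-1,3).
At m = 14: m-1 = 13, so t_{14} = -5 - 416 - 2652 - 3432 = -6505.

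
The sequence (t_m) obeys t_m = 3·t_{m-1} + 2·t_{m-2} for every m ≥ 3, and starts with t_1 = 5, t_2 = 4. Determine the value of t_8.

12002

Applying the relation repeatedly:
t_3 = 22;  t_4 = 74;  t_5 = 266;  t_6 = 946;  t_7 = 3370;  t_8 = 12002.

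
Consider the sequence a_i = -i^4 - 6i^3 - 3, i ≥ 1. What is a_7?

-4462

a_7 = -1·7^4 - 6·7^3 - 3 = -4462.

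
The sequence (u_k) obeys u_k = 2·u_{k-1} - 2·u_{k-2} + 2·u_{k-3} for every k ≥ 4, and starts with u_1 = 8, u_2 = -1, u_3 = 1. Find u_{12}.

440

Applying the relation repeatedly:
u_4 = 20, u_5 = 36, u_6 = 34, u_7 = 36, u_8 = 76, u_9 = 148, u_{10} = 216, u_{11} = 288, u_{12} = 440.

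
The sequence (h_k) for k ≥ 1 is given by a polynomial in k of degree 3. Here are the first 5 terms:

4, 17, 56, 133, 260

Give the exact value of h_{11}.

2744

1st diffs: 13, 39, 77, 127.
2nd diffs: 26, 38, 50.
3rd diffs: 12, 12 (constant).
Newton forward-difference form: h_k = 4 + 13·C(k-1,1) + 26·C(k-1,2) + 12·C(k-1,3).
At k = 11: k-1 = 10, so h_{11} = 4 + 130 + 1170 + 1440 = 2744.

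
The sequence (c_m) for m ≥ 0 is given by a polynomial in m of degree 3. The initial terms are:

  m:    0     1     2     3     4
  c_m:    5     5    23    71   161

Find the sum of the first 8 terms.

1st diffs: 0, 18, 48, 90.
2nd diffs: 18, 30, 42.
3rd diffs: 12, 12 (constant).
Newton forward-difference form: c_m = 5 + 18·C(m,2) + 12·C(m,3).
Continuing: 305, 515, 803.
Summing m = 0..7 (8 terms) gives 1888.

1888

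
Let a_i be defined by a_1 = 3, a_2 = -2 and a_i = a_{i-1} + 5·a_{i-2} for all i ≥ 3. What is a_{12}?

a_3 = 13  a_4 = 3  a_5 = 68  a_6 = 83  a_7 = 423  a_8 = 838  a_9 = 2953  a_{10} = 7143  a_{11} = 21908  a_{12} = 57623.

57623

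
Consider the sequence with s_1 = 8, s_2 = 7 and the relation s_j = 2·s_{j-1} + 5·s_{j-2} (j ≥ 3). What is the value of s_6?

1827

Compute successive terms:
s_3 = 54;  s_4 = 143;  s_5 = 556;  s_6 = 1827.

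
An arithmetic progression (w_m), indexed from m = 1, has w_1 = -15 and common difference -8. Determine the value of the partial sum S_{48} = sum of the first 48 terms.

w_m = -15 + (m - 1)·(-8).
w_{48} = -391; S = 48·(-15 + (-391))/2 = -9744.

-9744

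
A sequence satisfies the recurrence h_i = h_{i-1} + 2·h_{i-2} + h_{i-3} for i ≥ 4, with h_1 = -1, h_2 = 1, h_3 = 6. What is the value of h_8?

Compute successive terms:
h_4 = 7;  h_5 = 20;  h_6 = 40;  h_7 = 87;  h_8 = 187.

187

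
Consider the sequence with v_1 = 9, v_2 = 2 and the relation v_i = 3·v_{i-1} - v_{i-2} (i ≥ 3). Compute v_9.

Iterate the recurrence:
v_3 = -3, v_4 = -11, v_5 = -30, v_6 = -79, v_7 = -207, v_8 = -542, v_9 = -1419.

-1419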